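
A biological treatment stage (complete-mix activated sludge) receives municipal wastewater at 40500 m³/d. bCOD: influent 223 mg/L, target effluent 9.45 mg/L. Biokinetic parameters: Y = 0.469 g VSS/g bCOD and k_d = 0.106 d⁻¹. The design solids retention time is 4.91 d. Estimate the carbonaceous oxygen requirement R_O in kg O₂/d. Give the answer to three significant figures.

The observed yield is Y_obs = Y/(1 + k_d·θ_c) = 0.469 / (1 + 0.106 × 4.91) = 0.469 / 1.520 = 0.3085 g VSS per g bCOD removed.
Q·(S₀ − S) = 40500 × (223 − 9.45) × 10⁻³ = 8649 kg/d removed.
Net sludge production P_X = 0.3085 × 8649 = 2668 kg VSS/d.
Carbonaceous O₂ demand = substrate oxidised − cell-mass equivalent = 8649 − 1.42 × 2668 = 4861 kg O₂/d.

R_O ≈ 4860 kg O₂/d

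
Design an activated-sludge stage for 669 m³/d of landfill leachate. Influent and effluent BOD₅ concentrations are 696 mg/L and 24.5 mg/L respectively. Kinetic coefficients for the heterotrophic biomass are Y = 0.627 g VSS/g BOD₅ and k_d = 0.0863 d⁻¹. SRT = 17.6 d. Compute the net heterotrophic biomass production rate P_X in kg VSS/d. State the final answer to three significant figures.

P_X ≈ 112 kg VSS/d

Observed yield with endogenous decay: Y_obs = Y / (1 + k_d·θ_c) = 0.627 / (1 + 0.0863 × 17.6) = 0.627 / 2.519 = 0.2489 g VSS/g BOD₅.
ΔS = 696 − 24.5 = 671.5 mg/L, so the substrate removal rate is 669 × 671.5/1000 = 449.2 kg BOD₅/d.
So the net sludge growth is P_X = 0.2489 × 449.2 = 111.8 kg VSS/d.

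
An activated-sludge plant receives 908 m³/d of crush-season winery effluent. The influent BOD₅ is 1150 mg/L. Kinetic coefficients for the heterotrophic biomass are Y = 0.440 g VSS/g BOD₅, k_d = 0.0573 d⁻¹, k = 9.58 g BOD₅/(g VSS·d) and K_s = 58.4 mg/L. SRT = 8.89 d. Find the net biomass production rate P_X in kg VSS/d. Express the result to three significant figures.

P_X ≈ 304 kg VSS/d

For a completely mixed reactor with recycle the Lawrence–McCarty relation gives S = K_s·(1 + k_d·θ_c) / [θ_c·(Y·k − k_d) − 1] = 58.4 × (1 + 0.0573 × 8.89) / [8.89 × (0.440 × 9.58 − 0.0573) − 1] = 88.15 / 35.96 = 2.451 mg/L.
Observed yield with endogenous decay: Y_obs = Y / (1 + k_d·θ_c) = 0.440 / (1 + 0.0573 × 8.89) = 0.440 / 1.509 = 0.2915 g VSS/g BOD₅.
Mass of BOD₅ removed per day: Q(S₀ − S) = 908 × 1148 g/m³ = 1042 kg/d.
Net biomass production P_X = Y_obs × Q·(S₀ − S) = 0.2915 × 1042 = 303.7 kg VSS/d.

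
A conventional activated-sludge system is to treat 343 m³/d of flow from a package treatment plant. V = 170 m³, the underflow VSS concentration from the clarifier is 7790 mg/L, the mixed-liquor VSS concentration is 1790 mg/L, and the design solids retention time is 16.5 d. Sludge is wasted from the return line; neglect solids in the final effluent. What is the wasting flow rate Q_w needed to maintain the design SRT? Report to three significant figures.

Wasting from the return line (neglecting effluent solids): Q_w = V·X / (θ_c·X_r) = 170.0 × 1790 / (16.5 × 7790) = 2.367 m³/d.

Q_w ≈ 2.37 m³/d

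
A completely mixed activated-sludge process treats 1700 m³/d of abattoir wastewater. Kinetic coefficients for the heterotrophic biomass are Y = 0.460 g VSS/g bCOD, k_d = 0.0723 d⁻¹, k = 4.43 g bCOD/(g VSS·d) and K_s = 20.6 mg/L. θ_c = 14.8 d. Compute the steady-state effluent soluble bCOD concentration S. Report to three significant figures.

S ≈ 1.52 mg/L

From the Monod/SRT balance for a CMAS, S = K_s·(1+k_d θ_c)/[θ_c·(Y k − k_d) − 1] = 20.6 × (1 + 0.0723 × 14.8) / [14.8 × (0.460 × 4.43 − 0.0723) − 1] = 42.64 / 28.09 = 1.518 mg/L.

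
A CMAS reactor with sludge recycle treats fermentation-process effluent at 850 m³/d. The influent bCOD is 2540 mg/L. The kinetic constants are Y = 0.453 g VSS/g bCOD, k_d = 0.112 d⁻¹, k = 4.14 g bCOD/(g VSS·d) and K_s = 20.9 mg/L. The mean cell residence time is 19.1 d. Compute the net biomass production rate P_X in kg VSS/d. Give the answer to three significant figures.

P_X ≈ 311 kg VSS/d

From the Monod/SRT balance for a CMAS, S = K_s·(1+k_d θ_c)/[θ_c·(Y k − k_d) − 1] = 20.9 × (1 + 0.112 × 19.1) / [19.1 × (0.453 × 4.14 − 0.112) − 1] = 65.61 / 32.68 = 2.008 mg/L.
The observed yield is Y_obs = Y/(1 + k_d·θ_c) = 0.453 / (1 + 0.112 × 19.1) = 0.453 / 3.139 = 0.1443 g VSS per g bCOD removed.
Substrate removed = Q·(S₀ − S) = 850 m³/d × (2540 − 2.01) g/m³ = 2.16×10^6 g/d = 2157 kg/d.
Biomass produced: P_X = Y_obs·Q·ΔS = 0.1443 × 2157 ≈ 311.3 kg VSS/d.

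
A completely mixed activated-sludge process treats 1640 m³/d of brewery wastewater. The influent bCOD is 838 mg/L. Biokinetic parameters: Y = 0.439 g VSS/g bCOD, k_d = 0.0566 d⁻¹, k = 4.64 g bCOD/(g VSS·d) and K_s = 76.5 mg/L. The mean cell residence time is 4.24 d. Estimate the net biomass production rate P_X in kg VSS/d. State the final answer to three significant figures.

P_X ≈ 479 kg VSS/d

Effluent substrate depends only on kinetics and SRT: S = K_s(1 + k_d θ_c) / [θ_c(Yk − k_d) − 1] = 76.5 × (1 + 0.0566 × 4.24) / [4.24 × (0.439 × 4.64 − 0.0566) − 1] = 94.86 / 7.397 = 12.82 mg/L.
The observed yield is Y_obs = Y/(1 + k_d·θ_c) = 0.439 / (1 + 0.0566 × 4.24) = 0.439 / 1.240 = 0.3540 g VSS per g bCOD removed.
Substrate removed = Q·(S₀ − S) = 1640 m³/d × (838 − 12.8) g/m³ = 1.35×10^6 g/d = 1353 kg/d.
Net biomass production P_X = Y_obs × Q·(S₀ − S) = 0.3540 × 1353 = 479.1 kg VSS/d.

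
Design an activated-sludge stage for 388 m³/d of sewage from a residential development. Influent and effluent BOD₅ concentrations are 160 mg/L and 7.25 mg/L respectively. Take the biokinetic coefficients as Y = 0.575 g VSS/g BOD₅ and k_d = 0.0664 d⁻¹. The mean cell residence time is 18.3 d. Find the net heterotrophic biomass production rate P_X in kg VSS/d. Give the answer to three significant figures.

P_X ≈ 15.4 kg VSS/d

Correct the yield for decay: Y_obs = Y/(1 + k_d θ_c) = 0.575 / (1 + 0.0664 × 18.3) = 0.575 / 2.215 = 0.2596.
ΔS = 160 − 7.25 = 152.8 mg/L, so the substrate removal rate is 388 × 152.8/1000 = 59.27 kg BOD₅/d.
P_X = Y_obs · Q(S₀ − S) = 0.2596 × 59.27 = 15.38 kg VSS/d.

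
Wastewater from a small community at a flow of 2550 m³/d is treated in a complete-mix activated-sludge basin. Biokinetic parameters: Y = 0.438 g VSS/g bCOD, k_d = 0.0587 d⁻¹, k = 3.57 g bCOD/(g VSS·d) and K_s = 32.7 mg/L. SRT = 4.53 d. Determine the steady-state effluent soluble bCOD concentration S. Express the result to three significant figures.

From the Monod/SRT balance for a CMAS, S = K_s·(1+k_d θ_c)/[θ_c·(Y k − k_d) − 1] = 32.7 × (1 + 0.0587 × 4.53) / [4.53 × (0.438 × 3.57 − 0.0587) − 1] = 41.40 / 5.817 = 7.116 mg/L.

S ≈ 7.12 mg/L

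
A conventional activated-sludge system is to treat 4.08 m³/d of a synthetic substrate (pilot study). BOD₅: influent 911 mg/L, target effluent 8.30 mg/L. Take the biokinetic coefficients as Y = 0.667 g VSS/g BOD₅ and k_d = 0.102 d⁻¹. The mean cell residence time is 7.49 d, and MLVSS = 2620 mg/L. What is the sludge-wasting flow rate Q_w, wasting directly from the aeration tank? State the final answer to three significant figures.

Steady-state biomass mass balance: V·X·(1 + k_d·θ_c) = Y·Q·(S₀ − S)·θ_c, so V = 0.667 × 4.08 × (911 − 8.30) × 7.49 / [2620 × (1 + 0.102 × 7.49)] = 1.84×10^4 / 4622 = 3.981 m³.
Wasting from the aeration tank: Q_w = V / θ_c = 3.981 / 7.49 = 0.5315 m³/d.

Q_w ≈ 0.532 m³/d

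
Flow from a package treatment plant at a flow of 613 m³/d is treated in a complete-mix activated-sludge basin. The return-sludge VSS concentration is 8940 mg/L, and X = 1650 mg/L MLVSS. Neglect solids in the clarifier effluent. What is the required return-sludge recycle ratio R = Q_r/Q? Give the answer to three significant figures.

R ≈ 0.226

Mass balance around the secondary clarifier (neglecting effluent solids): R = X / (X_r − X) = 1650 / (8940 − 1650) = 0.2263.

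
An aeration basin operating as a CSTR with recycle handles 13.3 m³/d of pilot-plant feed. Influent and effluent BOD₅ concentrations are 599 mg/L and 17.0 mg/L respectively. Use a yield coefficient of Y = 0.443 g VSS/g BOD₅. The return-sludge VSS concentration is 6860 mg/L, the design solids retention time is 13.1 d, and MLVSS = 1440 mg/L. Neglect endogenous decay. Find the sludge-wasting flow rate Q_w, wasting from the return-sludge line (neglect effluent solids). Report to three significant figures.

Q_w ≈ 0.500 m³/d

With k_d = 0 the design equation reduces to V = Y Q (S₀−S) θ_c / X = 0.443 × 13.3 × (599 − 17.0) × 13.1 / 1440 = 31.20 m³.
Q_w = (V·X)/(θ_c X_r) = 31.20 × 1440 / (13.1 × 6860) = 0.4999 m³/d.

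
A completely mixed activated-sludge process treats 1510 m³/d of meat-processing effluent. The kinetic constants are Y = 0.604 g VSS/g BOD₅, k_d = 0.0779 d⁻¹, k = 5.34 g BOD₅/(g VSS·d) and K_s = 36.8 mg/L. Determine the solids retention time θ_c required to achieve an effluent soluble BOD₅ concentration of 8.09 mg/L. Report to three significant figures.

Specific growth rate at S = 8.09 mg/L: μ = YkS/(K_s+S) = 0.604·5.34·8.09/(36.8+8.09) = 0.5813 d⁻¹.
θ_c = 1/(μ − k_d) = 1/(0.5813 − 0.0779) = 1/0.5034 = 1.987 d.

θ_c ≈ 1.99 d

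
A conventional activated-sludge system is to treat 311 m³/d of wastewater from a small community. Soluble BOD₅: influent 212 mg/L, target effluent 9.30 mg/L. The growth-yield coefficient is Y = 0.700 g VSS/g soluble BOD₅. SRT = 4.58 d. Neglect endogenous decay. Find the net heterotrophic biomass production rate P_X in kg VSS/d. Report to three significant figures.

P_X ≈ 44.1 kg VSS/d

No decay correction is needed, so Y_obs = Y = 0.700.
Mass of soluble BOD₅ removed per day: Q(S₀ − S) = 311 × 202.7 g/m³ = 63.04 kg/d.
Net biomass production P_X = Y_obs × Q·(S₀ − S) = 0.7000 × 63.04 = 44.13 kg VSS/d.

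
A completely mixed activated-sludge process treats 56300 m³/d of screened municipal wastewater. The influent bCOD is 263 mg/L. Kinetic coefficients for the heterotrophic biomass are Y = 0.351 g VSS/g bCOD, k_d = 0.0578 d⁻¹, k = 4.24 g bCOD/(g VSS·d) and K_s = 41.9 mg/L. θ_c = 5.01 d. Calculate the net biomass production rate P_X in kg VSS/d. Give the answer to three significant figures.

Effluent substrate depends only on kinetics and SRT: S = K_s(1 + k_d θ_c) / [θ_c(Yk − k_d) − 1] = 41.9 × (1 + 0.0578 × 5.01) / [5.01 × (0.351 × 4.24 − 0.0578) − 1] = 54.03 / 6.167 = 8.762 mg/L.
Observed yield with endogenous decay: Y_obs = Y / (1 + k_d·θ_c) = 0.351 / (1 + 0.0578 × 5.01) = 0.351 / 1.290 = 0.2722 g VSS/g bCOD.
Substrate removed = Q·(S₀ − S) = 56300 m³/d × (263 − 8.76) g/m³ = 1.43×10^7 g/d = 14314 kg/d.
Net biomass production P_X = Y_obs × Q·(S₀ − S) = 0.2722 × 14314 = 3896 kg VSS/d.

P_X ≈ 3900 kg VSS/d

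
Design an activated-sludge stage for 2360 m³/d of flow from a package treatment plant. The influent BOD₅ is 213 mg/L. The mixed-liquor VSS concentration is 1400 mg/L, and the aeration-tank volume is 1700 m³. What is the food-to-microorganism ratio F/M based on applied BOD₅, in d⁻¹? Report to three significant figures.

F/M ≈ 0.211 d⁻¹

Food-to-microorganism ratio F/M = Q S₀ / (V X) = 2360 × 213 / (1700 × 1400) = 0.2112 d⁻¹.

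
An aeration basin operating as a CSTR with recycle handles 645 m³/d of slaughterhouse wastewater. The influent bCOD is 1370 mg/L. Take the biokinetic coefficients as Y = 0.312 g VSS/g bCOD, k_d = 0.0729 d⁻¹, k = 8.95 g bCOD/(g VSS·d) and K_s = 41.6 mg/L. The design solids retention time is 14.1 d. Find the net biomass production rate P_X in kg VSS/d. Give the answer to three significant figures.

For a completely mixed reactor with recycle the Lawrence–McCarty relation gives S = K_s·(1 + k_d·θ_c) / [θ_c·(Y·k − k_d) − 1] = 41.6 × (1 + 0.0729 × 14.1) / [14.1 × (0.312 × 8.95 − 0.0729) − 1] = 84.36 / 37.34 = 2.259 mg/L.
Correct the yield for decay: Y_obs = Y/(1 + k_d θ_c) = 0.312 / (1 + 0.0729 × 14.1) = 0.312 / 2.028 = 0.1539.
ΔS = 1370 − 2.26 = 1368 mg/L, so the substrate removal rate is 645 × 1368/1000 = 882.2 kg bCOD/d.
Biomass produced: P_X = Y_obs·Q·ΔS = 0.1539 × 882.2 ≈ 135.7 kg VSS/d.

P_X ≈ 136 kg VSS/d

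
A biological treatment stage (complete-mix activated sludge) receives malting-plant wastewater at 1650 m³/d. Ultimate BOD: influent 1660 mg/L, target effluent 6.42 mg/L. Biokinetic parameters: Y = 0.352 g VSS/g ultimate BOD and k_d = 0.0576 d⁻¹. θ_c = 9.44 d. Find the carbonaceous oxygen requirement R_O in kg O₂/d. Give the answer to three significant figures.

R_O ≈ 1840 kg O₂/d

Correct the yield for decay: Y_obs = Y/(1 + k_d θ_c) = 0.352 / (1 + 0.0576 × 9.44) = 0.352 / 1.544 = 0.2280.
Q·(S₀ − S) = 1650 × (1660 − 6.42) × 10⁻³ = 2728 kg/d removed.
Net sludge production P_X = 0.2280 × 2728 = 622.1 kg VSS/d.
R_O = Q·(S₀ − S) − 1.42·P_X = 2728 − 1.42 × 622.1 = 1845 kg O₂/d.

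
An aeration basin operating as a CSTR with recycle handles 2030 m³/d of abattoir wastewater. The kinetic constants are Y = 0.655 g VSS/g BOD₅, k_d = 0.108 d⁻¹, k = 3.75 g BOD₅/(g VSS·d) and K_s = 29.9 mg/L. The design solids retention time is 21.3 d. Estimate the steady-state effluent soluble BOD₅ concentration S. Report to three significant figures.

S ≈ 2.01 mg/L

Effluent substrate depends only on kinetics and SRT: S = K_s(1 + k_d θ_c) / [θ_c(Yk − k_d) − 1] = 29.9 × (1 + 0.108 × 21.3) / [21.3 × (0.655 × 3.75 − 0.108) − 1] = 98.68 / 49.02 = 2.013 mg/L.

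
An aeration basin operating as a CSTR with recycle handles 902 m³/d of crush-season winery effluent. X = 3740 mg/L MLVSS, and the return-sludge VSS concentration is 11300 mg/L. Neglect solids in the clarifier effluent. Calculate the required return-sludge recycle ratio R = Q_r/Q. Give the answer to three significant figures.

R ≈ 0.495

Mass balance around the secondary clarifier (neglecting effluent solids): R = X / (X_r − X) = 3740 / (11300 − 3740) = 0.4947.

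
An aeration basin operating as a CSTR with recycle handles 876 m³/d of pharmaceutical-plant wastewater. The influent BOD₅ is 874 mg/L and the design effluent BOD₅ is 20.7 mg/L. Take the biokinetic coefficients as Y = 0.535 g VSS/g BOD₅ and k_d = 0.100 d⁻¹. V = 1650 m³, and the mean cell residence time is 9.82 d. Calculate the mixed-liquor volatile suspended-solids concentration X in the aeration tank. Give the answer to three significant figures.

X ≈ 1200 mg/L

Solving the biomass balance for X: X = Y Q (S₀−S) θ_c / [V (1+k_d θ_c)] = 0.535 × 876 × (874 − 20.7) × 9.82 / [1650 × (1 + 0.100 × 9.82)] = 1201 mg/L.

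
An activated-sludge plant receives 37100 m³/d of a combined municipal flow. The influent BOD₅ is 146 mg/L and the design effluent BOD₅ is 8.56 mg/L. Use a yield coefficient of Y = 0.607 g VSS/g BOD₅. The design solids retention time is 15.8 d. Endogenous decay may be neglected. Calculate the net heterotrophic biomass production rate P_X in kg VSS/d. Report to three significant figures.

P_X ≈ 3100 kg VSS/d

Since k_d ≈ 0, Y_obs = Y = 0.607 g VSS/g BOD₅.
Q·(S₀ − S) = 37100 × (146 − 8.56) × 10⁻³ = 5099 kg/d removed.
So the net sludge growth is P_X = 0.6070 × 5099 = 3095 kg VSS/d.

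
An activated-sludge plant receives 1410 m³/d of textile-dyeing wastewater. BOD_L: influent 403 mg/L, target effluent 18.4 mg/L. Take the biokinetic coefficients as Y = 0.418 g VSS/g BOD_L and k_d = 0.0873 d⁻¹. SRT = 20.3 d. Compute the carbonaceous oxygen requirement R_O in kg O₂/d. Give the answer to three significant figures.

R_O ≈ 426 kg O₂/d

Correct the yield for decay: Y_obs = Y/(1 + k_d θ_c) = 0.418 / (1 + 0.0873 × 20.3) = 0.418 / 2.772 = 0.1508.
Q·(S₀ − S) = 1410 × (403 − 18.4) × 10⁻³ = 542.3 kg/d removed.
Biomass synthesised: P_X = Y_obs × 542.3 = 81.77 kg VSS/d.
Carbonaceous O₂ demand = substrate oxidised − cell-mass equivalent = 542.3 − 1.42 × 81.77 = 426.2 kg O₂/d.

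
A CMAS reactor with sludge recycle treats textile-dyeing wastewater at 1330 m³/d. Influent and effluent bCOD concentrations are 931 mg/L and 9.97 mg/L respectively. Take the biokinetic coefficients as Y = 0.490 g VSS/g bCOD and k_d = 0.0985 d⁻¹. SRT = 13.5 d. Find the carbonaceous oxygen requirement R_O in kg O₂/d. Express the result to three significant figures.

Correct the yield for decay: Y_obs = Y/(1 + k_d θ_c) = 0.490 / (1 + 0.0985 × 13.5) = 0.490 / 2.330 = 0.2103.
ΔS = 931 − 9.97 = 921.0 mg/L, so the substrate removal rate is 1330 × 921.0/1000 = 1225 kg bCOD/d.
Net sludge production P_X = 0.2103 × 1225 = 257.6 kg VSS/d.
Carbonaceous O₂ demand = substrate oxidised − cell-mass equivalent = 1225 − 1.42 × 257.6 = 859.1 kg O₂/d.

R_O ≈ 859 kg O₂/d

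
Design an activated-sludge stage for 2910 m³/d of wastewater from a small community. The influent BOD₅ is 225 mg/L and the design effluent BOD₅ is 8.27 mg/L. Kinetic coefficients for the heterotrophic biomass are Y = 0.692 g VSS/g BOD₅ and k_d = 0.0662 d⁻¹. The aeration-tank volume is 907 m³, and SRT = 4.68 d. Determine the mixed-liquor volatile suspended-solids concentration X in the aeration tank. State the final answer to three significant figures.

From V·X·(1 + k_d·θ_c) = Y·Q·(S₀ − S)·θ_c: X = 0.692 × 2910 × (225 − 8.27) × 4.68 / [907 × (1 + 0.0662 × 4.68)] = 1719 mg/L.

X ≈ 1720 mg/L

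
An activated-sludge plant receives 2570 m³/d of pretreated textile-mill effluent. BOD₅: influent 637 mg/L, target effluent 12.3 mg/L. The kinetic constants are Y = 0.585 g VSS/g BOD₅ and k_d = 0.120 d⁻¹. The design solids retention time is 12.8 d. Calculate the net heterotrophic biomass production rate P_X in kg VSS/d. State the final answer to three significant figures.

P_X ≈ 370 kg VSS/d

Observed yield with endogenous decay: Y_obs = Y / (1 + k_d·θ_c) = 0.585 / (1 + 0.120 × 12.8) = 0.585 / 2.536 = 0.2307 g VSS/g BOD₅.
Substrate removed = Q·(S₀ − S) = 2570 m³/d × (637 − 12.3) g/m³ = 1.61×10^6 g/d = 1605 kg/d.
So the net sludge growth is P_X = 0.2307 × 1605 = 370.3 kg VSS/d.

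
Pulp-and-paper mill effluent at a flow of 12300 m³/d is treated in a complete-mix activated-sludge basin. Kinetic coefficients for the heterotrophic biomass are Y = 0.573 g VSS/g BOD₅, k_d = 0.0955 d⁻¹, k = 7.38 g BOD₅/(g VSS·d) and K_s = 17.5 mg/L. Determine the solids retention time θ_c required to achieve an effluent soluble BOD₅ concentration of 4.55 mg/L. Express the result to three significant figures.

θ_c ≈ 1.29 d

At the target effluent, Y k S/(K_s+S) = 0.573×7.38×4.55/22.05 = 0.8726 d⁻¹.
θ_c = 1/(μ − k_d) = 1/(0.8726 − 0.0955) = 1/0.7771 = 1.287 d.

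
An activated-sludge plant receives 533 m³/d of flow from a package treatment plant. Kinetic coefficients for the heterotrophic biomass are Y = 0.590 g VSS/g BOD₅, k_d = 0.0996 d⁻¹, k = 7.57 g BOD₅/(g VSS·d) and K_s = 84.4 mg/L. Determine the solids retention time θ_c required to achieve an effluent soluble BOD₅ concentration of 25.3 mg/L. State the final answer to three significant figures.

From 1/θ_c = Y·k·S/(K_s + S) − k_d: Y·k·S/(K_s+S) = 0.590 × 7.57 × 25.3 / (84.4 + 25.3) = 1.030 d⁻¹.
Then 1/θ_c = μ − k_d = 1.030 − 0.0996 = 0.9305 d⁻¹, giving θ_c = 1.075 d.

θ_c ≈ 1.07 d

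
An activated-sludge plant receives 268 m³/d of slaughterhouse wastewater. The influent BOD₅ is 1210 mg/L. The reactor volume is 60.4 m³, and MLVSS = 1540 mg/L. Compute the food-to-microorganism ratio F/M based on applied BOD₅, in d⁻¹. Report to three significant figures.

F/M ≈ 3.49 d⁻¹

F/M = applied load / biomass = Q·S₀/(V·X) = 268 × 1210 / (60.40 × 1540) = 3.486 d⁻¹.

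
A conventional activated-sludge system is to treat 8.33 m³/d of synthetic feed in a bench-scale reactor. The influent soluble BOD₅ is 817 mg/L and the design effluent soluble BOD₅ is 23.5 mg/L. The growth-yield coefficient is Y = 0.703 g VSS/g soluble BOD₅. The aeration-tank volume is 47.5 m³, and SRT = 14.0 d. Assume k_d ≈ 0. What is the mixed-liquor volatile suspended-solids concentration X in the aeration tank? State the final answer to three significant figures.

X ≈ 1370 mg/L

From V·X = Y·Q·(S₀ − S)·θ_c (decay neglected): X = 0.703 × 8.33 × (817 − 23.5) × 14.0 / 47.5 = 1370 mg/L.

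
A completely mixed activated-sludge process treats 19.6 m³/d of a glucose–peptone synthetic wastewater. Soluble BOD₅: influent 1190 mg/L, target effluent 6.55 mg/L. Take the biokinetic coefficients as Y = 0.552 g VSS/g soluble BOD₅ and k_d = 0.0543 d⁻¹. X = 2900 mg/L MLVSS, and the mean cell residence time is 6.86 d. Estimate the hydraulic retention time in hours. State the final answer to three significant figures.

Steady-state biomass mass balance: V·X·(1 + k_d·θ_c) = Y·Q·(S₀ − S)·θ_c, so V = 0.552 × 19.6 × (1190 − 6.55) × 6.86 / [2900 × (1 + 0.0543 × 6.86)] = 8.78×10^4 / 3980 = 22.07 m³.
Hydraulic retention time τ = V/Q = 22.07 / 19.6 = 1.126 d = 27.02 h.

τ ≈ 27.0 h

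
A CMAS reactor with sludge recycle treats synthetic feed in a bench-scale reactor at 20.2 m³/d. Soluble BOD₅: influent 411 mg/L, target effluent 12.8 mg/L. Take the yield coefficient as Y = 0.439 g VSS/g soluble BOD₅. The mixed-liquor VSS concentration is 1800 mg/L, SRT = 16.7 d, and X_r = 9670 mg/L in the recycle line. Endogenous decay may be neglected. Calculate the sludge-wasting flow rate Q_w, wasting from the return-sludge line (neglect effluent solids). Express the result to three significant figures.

V·X = Y·Q·ΔS·θ_c gives V = 0.439 × 20.2 × (411 − 12.8) × 16.7 / 1800 = 32.76 m³.
Wasting from the return line (neglecting effluent solids): Q_w = V·X / (θ_c·X_r) = 32.76 × 1800 / (16.7 × 9670) = 0.3652 m³/d.

Q_w ≈ 0.365 m³/d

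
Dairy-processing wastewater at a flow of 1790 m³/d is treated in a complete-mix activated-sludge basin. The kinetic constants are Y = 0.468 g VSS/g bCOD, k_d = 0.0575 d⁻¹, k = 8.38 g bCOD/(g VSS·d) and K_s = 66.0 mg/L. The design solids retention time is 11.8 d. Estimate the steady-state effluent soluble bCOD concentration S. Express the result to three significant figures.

S ≈ 2.48 mg/L

From the Monod/SRT balance for a CMAS, S = K_s·(1+k_d θ_c)/[θ_c·(Y k − k_d) − 1] = 66.0 × (1 + 0.0575 × 11.8) / [11.8 × (0.468 × 8.38 − 0.0575) − 1] = 110.8 / 44.60 = 2.484 mg/L.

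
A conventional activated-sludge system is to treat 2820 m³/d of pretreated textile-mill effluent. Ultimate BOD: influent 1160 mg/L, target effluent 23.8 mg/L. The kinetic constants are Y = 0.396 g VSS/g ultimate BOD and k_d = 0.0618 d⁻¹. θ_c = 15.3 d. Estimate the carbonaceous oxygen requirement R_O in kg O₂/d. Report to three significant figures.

Y_obs = Y / (1 + k_d θ_c) = 0.396 / (1 + 0.0618 × 15.3) = 0.396 / 1.946 = 0.2035.
ΔS = 1160 − 23.8 = 1136 mg/L, so the substrate removal rate is 2820 × 1136/1000 = 3204 kg ultimate BOD/d.
Net sludge production P_X = 0.2035 × 3204 = 652.2 kg VSS/d.
R_O = Q·(S₀ − S) − 1.42·P_X = 3204 − 1.42 × 652.2 = 2278 kg O₂/d.

R_O ≈ 2280 kg O₂/d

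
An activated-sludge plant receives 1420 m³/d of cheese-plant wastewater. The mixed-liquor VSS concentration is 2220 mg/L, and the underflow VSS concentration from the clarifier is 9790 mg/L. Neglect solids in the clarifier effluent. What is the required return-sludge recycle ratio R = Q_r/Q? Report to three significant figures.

R = Q_r/Q = X/(X_r − X) = 2220 / (9790 − 2220) = 0.2933.

R ≈ 0.293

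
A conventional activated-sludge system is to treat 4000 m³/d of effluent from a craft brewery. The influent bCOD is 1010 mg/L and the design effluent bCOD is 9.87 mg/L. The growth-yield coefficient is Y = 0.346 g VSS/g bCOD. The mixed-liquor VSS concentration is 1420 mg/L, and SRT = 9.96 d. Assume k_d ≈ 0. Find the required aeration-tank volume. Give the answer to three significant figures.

V ≈ 9710 m³

With k_d = 0 the design equation reduces to V = Y Q (S₀−S) θ_c / X = 0.346 × 4000 × (1010 − 9.87) × 9.96 / 1420 = 9709 m³.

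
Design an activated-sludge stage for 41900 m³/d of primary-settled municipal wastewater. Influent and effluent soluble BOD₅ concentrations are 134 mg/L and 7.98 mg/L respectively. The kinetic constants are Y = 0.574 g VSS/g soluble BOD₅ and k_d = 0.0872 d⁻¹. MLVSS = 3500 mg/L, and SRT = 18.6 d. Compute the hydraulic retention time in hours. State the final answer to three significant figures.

Rearranging the biomass balance for a CMAS with decay, V = Y·Q·ΔS·θ_c / [X·(1+k_d θ_c)] = 0.574 × 41900 × (134 − 7.98) × 18.6 / [3500 × (1 + 0.0872 × 18.6)] = 5.64×10^7 / 9177 = 6143 m³.
τ = V/Q = 6143/41900 = 0.1466 d, or 3.519 h.

τ ≈ 3.52 h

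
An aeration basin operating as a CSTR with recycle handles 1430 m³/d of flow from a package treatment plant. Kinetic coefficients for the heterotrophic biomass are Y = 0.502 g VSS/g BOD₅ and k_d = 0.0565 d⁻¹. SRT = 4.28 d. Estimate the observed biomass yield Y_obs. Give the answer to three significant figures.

Y_obs ≈ 0.404 g VSS/g BOD₅

Y_obs = Y / (1 + k_d θ_c) = 0.502 / (1 + 0.0565 × 4.28) = 0.502 / 1.242 = 0.4042.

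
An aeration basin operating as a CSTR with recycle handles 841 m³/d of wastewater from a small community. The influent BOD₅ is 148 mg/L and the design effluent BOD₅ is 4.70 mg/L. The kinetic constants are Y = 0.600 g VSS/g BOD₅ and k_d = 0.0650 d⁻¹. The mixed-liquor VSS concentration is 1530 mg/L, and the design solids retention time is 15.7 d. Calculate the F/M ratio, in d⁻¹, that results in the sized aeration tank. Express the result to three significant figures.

F/M ≈ 0.222 d⁻¹

From the SRT design equation V = Y Q (S₀−S) θ_c / [X (1 + k_d θ_c)] = 0.600 × 841 × (148 − 4.70) × 15.7 / [1530 × (1 + 0.0650 × 15.7)] = 1.14×10^6 / 3091 = 367.2 m³.
Food-to-microorganism ratio F/M = Q S₀ / (V X) = 841 × 148 / (367.2 × 1530) = 0.2215 d⁻¹.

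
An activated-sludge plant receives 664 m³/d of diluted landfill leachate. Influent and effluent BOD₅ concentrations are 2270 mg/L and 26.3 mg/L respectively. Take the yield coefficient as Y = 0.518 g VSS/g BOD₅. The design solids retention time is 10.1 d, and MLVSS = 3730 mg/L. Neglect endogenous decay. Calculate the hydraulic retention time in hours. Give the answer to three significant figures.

τ ≈ 75.5 h

V·X = Y·Q·ΔS·θ_c gives V = 0.518 × 664 × (2270 − 26.3) × 10.1 / 3730 = 2090 m³.
τ = V/Q = 2090/664 = 3.147 d, or 75.53 h.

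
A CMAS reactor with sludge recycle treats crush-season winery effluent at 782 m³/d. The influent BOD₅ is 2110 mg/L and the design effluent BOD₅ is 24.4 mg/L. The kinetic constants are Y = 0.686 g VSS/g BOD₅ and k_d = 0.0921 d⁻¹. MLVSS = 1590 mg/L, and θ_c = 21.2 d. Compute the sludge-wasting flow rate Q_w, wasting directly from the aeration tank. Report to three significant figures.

Q_w ≈ 238 m³/d

Rearranging the biomass balance for a CMAS with decay, V = Y·Q·ΔS·θ_c / [X·(1+k_d θ_c)] = 0.686 × 782 × (2110 − 24.4) × 21.2 / [1590 × (1 + 0.0921 × 21.2)] = 2.37×10^7 / 4695 = 5053 m³.
With mixed-liquor wasting, θ_c = V/Q_w, so Q_w = V/θ_c = 5053/21.2 = 238.3 m³/d.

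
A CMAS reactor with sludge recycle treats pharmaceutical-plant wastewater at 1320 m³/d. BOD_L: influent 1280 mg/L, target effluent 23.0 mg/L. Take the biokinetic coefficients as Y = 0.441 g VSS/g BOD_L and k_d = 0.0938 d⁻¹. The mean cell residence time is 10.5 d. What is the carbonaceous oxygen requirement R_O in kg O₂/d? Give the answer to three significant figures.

The observed yield is Y_obs = Y/(1 + k_d·θ_c) = 0.441 / (1 + 0.0938 × 10.5) = 0.441 / 1.985 = 0.2222 g VSS per g BOD_L removed.
Substrate removed = Q·(S₀ − S) = 1320 m³/d × (1280 − 23.0) g/m³ = 1.66×10^6 g/d = 1659 kg/d.
P_X = Y_obs·Q·(S₀ − S) = 0.2222 × 1659 = 368.6 kg VSS/d.
R_O = Q·(S₀ − S) − 1.42·P_X = 1659 − 1.42 × 368.6 = 1136 kg O₂/d.

R_O ≈ 1140 kg O₂/d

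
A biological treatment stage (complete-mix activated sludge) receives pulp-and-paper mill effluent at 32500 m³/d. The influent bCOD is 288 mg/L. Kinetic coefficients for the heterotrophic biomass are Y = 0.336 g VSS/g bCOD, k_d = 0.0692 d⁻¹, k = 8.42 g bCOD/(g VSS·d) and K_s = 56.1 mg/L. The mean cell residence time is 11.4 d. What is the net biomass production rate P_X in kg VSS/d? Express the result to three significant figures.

P_X ≈ 1740 kg VSS/d

Effluent substrate depends only on kinetics and SRT: S = K_s(1 + k_d θ_c) / [θ_c(Yk − k_d) − 1] = 56.1 × (1 + 0.0692 × 11.4) / [11.4 × (0.336 × 8.42 − 0.0692) − 1] = 100.4 / 30.46 = 3.294 mg/L.
Y_obs = Y / (1 + k_d θ_c) = 0.336 / (1 + 0.0692 × 11.4) = 0.336 / 1.789 = 0.1878.
Substrate removed = Q·(S₀ − S) = 32500 m³/d × (288 − 3.29) g/m³ = 9.25×10^6 g/d = 9253 kg/d.
P_X = Y_obs · Q(S₀ − S) = 0.1878 × 9253 = 1738 kg VSS/d.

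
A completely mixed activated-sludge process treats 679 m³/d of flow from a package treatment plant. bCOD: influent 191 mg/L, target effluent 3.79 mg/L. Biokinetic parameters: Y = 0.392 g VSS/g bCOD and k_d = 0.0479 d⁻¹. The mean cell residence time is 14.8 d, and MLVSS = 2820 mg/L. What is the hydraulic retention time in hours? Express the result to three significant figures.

τ ≈ 5.41 h

Steady-state biomass mass balance: V·X·(1 + k_d·θ_c) = Y·Q·(S₀ − S)·θ_c, so V = 0.392 × 679 × (191 − 3.79) × 14.8 / [2820 × (1 + 0.0479 × 14.8)] = 7.37×10^5 / 4819 = 153.0 m³.
HRT = V/Q = 153.0 m³ / 679 m³·d⁻¹ = 0.2254 d × 24 = 5.409 h.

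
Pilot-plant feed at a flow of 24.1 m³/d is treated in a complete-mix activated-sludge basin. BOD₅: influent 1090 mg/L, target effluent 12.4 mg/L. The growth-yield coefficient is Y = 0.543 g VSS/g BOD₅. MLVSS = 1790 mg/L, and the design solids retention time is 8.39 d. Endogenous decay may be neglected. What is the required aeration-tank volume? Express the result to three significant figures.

V ≈ 66.1 m³

Biomass mass balance (decay neglected): V·X = Y·Q·(S₀ − S)·θ_c, so V = 0.543 × 24.1 × (1090 − 12.4) × 8.39 / 1790 = 66.10 m³.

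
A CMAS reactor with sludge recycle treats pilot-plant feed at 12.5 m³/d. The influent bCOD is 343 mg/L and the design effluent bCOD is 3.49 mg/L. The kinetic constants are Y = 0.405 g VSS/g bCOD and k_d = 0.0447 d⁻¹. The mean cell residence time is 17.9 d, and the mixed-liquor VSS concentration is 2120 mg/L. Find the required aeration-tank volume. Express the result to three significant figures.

Steady-state biomass mass balance: V·X·(1 + k_d·θ_c) = Y·Q·(S₀ − S)·θ_c, so V = 0.405 × 12.5 × (343 − 3.49) × 17.9 / [2120 × (1 + 0.0447 × 17.9)] = 3.08×10^4 / 3816 = 8.062 m³.

V ≈ 8.06 m³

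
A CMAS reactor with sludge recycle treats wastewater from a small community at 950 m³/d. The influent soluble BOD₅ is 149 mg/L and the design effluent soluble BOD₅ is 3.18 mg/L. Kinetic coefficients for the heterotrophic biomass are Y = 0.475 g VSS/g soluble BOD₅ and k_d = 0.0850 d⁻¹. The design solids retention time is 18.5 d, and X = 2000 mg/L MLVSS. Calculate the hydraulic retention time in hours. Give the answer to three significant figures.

τ ≈ 5.98 h

Steady-state biomass mass balance: V·X·(1 + k_d·θ_c) = Y·Q·(S₀ − S)·θ_c, so V = 0.475 × 950 × (149 − 3.18) × 18.5 / [2000 × (1 + 0.0850 × 18.5)] = 1.22×10^6 / 5145 = 236.6 m³.
Hydraulic retention time τ = V/Q = 236.6 / 950 = 0.2491 d = 5.977 h.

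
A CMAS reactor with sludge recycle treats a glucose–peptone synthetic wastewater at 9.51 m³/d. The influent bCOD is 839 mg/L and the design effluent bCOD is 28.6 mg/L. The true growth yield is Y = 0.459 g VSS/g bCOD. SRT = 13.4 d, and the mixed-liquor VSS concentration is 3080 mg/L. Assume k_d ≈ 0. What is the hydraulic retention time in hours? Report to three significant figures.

τ ≈ 38.8 h

With k_d = 0 the design equation reduces to V = Y Q (S₀−S) θ_c / X = 0.459 × 9.51 × (839 − 28.6) × 13.4 / 3080 = 15.39 m³.
HRT = V/Q = 15.39 m³ / 9.51 m³·d⁻¹ = 1.618 d × 24 = 38.84 h.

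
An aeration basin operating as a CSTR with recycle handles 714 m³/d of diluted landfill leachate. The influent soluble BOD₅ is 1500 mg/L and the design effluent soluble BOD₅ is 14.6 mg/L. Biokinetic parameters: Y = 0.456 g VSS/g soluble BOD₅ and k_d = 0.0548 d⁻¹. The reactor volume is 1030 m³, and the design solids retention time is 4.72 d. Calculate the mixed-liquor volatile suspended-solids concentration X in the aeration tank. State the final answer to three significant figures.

Solving the biomass balance for X: X = Y Q (S₀−S) θ_c / [V (1+k_d θ_c)] = 0.456 × 714 × (1500 − 14.6) × 4.72 / [1030 × (1 + 0.0548 × 4.72)] = 1761 mg/L.

X ≈ 1760 mg/L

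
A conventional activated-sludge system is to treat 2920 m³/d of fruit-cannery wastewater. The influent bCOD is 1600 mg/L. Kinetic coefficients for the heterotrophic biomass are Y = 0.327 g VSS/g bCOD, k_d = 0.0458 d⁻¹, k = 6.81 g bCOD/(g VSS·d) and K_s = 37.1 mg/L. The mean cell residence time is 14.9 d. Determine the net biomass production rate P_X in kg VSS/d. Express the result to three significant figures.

Effluent substrate depends only on kinetics and SRT: S = K_s(1 + k_d θ_c) / [θ_c(Yk − k_d) − 1] = 37.1 × (1 + 0.0458 × 14.9) / [14.9 × (0.327 × 6.81 − 0.0458) − 1] = 62.42 / 31.50 = 1.982 mg/L.
Correct the yield for decay: Y_obs = Y/(1 + k_d θ_c) = 0.327 / (1 + 0.0458 × 14.9) = 0.327 / 1.682 = 0.1944.
Mass of bCOD removed per day: Q(S₀ − S) = 2920 × 1598 g/m³ = 4666 kg/d.
So the net sludge growth is P_X = 0.1944 × 4666 = 906.9 kg VSS/d.

P_X ≈ 907 kg VSS/d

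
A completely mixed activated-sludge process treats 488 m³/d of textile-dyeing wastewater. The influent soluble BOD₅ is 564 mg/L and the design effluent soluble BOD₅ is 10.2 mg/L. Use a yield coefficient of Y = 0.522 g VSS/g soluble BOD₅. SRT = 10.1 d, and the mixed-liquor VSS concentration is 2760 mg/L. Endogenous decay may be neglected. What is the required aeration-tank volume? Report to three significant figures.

With k_d = 0 the design equation reduces to V = Y Q (S₀−S) θ_c / X = 0.522 × 488 × (564 − 10.2) × 10.1 / 2760 = 516.2 m³.

V ≈ 516 m³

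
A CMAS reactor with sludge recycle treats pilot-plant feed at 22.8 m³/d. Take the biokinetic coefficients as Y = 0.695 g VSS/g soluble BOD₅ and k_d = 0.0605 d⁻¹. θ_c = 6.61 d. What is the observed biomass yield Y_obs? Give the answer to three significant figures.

Y_obs ≈ 0.496 g VSS/g soluble BOD₅

Observed yield with endogenous decay: Y_obs = Y / (1 + k_d·θ_c) = 0.695 / (1 + 0.0605 × 6.61) = 0.695 / 1.400 = 0.4965 g VSS/g soluble BOD₅.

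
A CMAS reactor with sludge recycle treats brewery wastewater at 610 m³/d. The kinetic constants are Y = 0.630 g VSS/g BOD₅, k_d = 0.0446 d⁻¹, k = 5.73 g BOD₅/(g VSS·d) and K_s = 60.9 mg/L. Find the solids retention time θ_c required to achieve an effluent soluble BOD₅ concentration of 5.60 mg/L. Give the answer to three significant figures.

θ_c ≈ 3.86 d

From 1/θ_c = Y·k·S/(K_s + S) − k_d: Y·k·S/(K_s+S) = 0.630 × 5.73 × 5.60 / (60.9 + 5.60) = 0.3040 d⁻¹.
θ_c = 1/(μ − k_d) = 1/(0.3040 − 0.0446) = 1/0.2594 = 3.855 d.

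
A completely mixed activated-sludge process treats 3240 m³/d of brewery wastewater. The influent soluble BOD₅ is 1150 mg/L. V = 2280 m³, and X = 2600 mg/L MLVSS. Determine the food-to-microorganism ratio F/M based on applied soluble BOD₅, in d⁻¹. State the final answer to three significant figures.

Food-to-microorganism ratio F/M = Q S₀ / (V X) = 3240 × 1150 / (2280 × 2600) = 0.6285 d⁻¹.

F/M ≈ 0.629 d⁻¹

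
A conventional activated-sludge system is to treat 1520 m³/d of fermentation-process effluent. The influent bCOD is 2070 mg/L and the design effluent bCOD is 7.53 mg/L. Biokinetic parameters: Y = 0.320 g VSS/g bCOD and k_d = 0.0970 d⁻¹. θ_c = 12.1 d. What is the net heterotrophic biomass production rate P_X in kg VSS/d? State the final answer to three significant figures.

Observed yield with endogenous decay: Y_obs = Y / (1 + k_d·θ_c) = 0.320 / (1 + 0.0970 × 12.1) = 0.320 / 2.174 = 0.1472 g VSS/g bCOD.
Substrate removed = Q·(S₀ − S) = 1520 m³/d × (2070 − 7.53) g/m³ = 3.13×10^6 g/d = 3135 kg/d.
Net biomass production P_X = Y_obs × Q·(S₀ − S) = 0.1472 × 3135 = 461.5 kg VSS/d.

P_X ≈ 462 kg VSS/d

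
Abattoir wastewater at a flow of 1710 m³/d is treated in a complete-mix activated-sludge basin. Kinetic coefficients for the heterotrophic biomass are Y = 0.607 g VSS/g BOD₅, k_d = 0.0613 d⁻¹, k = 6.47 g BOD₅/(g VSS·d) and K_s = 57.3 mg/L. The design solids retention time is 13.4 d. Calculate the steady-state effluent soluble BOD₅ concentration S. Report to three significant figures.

For a completely mixed reactor with recycle the Lawrence–McCarty relation gives S = K_s·(1 + k_d·θ_c) / [θ_c·(Y·k − k_d) − 1] = 57.3 × (1 + 0.0613 × 13.4) / [13.4 × (0.607 × 6.47 − 0.0613) − 1] = 104.4 / 50.80 = 2.054 mg/L.

S ≈ 2.05 mg/L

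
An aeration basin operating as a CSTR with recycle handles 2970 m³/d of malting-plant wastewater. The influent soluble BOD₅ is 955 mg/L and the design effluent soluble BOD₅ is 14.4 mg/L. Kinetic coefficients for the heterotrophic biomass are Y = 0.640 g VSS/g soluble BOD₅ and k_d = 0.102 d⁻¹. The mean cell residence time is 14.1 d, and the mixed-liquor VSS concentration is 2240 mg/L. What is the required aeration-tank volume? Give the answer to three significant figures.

V ≈ 4620 m³

Rearranging the biomass balance for a CMAS with decay, V = Y·Q·ΔS·θ_c / [X·(1+k_d θ_c)] = 0.640 × 2970 × (955 − 14.4) × 14.1 / [2240 × (1 + 0.102 × 14.1)] = 2.52×10^7 / 5462 = 4616 m³.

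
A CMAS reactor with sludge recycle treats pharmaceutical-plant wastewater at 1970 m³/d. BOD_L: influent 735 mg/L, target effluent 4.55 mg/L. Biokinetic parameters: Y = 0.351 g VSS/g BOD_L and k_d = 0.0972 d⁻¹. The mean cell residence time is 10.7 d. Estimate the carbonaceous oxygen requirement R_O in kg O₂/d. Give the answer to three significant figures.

The observed yield is Y_obs = Y/(1 + k_d·θ_c) = 0.351 / (1 + 0.0972 × 10.7) = 0.351 / 2.040 = 0.1721 g VSS per g BOD_L removed.
ΔS = 735 − 4.55 = 730.5 mg/L, so the substrate removal rate is 1970 × 730.5/1000 = 1439 kg BOD_L/d.
Net sludge production P_X = 0.1721 × 1439 = 247.6 kg VSS/d.
R_O = Q·(S₀ − S) − 1.42·P_X = 1439 − 1.42 × 247.6 = 1087 kg O₂/d.

R_O ≈ 1090 kg O₂/d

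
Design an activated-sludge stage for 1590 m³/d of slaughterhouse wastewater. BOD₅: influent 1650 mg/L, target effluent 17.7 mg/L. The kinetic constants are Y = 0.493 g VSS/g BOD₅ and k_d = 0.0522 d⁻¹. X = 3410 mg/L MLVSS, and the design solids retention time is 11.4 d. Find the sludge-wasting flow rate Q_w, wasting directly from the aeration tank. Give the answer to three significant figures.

Rearranging the biomass balance for a CMAS with decay, V = Y·Q·ΔS·θ_c / [X·(1+k_d θ_c)] = 0.493 × 1590 × (1650 − 17.7) × 11.4 / [3410 × (1 + 0.0522 × 11.4)] = 1.46×10^7 / 5439 = 2682 m³.
With mixed-liquor wasting, θ_c = V/Q_w, so Q_w = V/θ_c = 2682/11.4 = 235.2 m³/d.

Q_w ≈ 235 m³/d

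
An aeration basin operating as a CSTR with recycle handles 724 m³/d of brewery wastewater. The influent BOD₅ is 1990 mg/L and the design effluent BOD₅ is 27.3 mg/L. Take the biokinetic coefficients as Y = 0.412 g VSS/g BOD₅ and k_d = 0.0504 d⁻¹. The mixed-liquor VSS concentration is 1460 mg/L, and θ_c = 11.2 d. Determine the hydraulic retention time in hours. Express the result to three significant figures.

τ ≈ 95.2 h

Steady-state biomass mass balance: V·X·(1 + k_d·θ_c) = Y·Q·(S₀ − S)·θ_c, so V = 0.412 × 724 × (1990 − 27.3) × 11.2 / [1460 × (1 + 0.0504 × 11.2)] = 6.56×10^6 / 2284 = 2871 m³.
τ = V/Q = 2871/724 = 3.965 d, or 95.16 h.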